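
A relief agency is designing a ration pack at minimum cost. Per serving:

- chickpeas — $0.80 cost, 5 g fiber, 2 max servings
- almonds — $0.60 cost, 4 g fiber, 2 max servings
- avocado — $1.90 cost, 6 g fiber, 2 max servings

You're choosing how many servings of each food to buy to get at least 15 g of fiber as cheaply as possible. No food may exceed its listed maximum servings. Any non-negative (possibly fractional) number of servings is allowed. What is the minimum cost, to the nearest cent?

Cost per g of fiber: almonds $0.1500, chickpeas $0.1600, avocado $0.3167.
Take 2 servings of almonds: +8.0 g fiber for $1.20 (total $1.20, still need 7.0 g).
Take 1.4 servings of chickpeas: +7.0 g fiber for $1.12 (total $2.32, still need 0.0 g).
Filling from the cheapest source first is optimal under one linear minimum: $2.32.

$2.32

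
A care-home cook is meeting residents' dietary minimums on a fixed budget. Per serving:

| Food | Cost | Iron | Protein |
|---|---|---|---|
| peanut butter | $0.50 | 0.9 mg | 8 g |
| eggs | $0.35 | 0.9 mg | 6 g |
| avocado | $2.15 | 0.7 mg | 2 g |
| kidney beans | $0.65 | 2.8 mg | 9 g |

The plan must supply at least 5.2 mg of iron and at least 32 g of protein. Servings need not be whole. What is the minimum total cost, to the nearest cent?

$1.90

Minimising a linear cost over {iron ≥ 5.2, protein ≥ 32, servings ≥ 0} — the optimum is at a vertex, using one or two foods.
peanut butter only: max(5.2/0.9, 32/8) = 5.778 servings → $2.89.
eggs only: max(5.2/0.9, 32/6) = 5.778 servings → $2.02.
avocado only: max(5.2/0.7, 32/2) = 16 servings → $34.40.
kidney beans only: max(5.2/2.8, 32/9) = 3.556 servings → $2.31.
peanut butter + eggs: intersection lies outside the first quadrant.
peanut butter + avocado with both tight: 3.158 servings and 3.368 servings → $8.82.
peanut butter + kidney beans with both tight: 2.993 servings and 0.8951 servings → $2.08.
eggs + avocado with both tight: 5 servings and 1 serving → $3.90.
eggs + kidney beans with both tight: 4.92 servings and 0.2759 servings → $1.90.
avocado + kidney beans: the both-tight solution has a negative serving — not a feasible corner.
So the least-cost plan costs $1.90.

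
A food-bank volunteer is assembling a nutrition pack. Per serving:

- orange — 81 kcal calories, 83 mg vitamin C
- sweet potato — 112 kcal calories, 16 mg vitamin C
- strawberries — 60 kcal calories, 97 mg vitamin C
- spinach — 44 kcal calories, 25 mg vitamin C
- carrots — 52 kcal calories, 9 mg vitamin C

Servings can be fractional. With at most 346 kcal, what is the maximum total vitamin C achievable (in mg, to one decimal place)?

Vitamin C per kcal: strawberries 1.617, orange 1.025, spinach 0.5682, carrots 0.1731, sweet potato 0.1429.
With no serving limits, spend the whole calories allowance on strawberries: 346 kcal / 60 kcal × 97 mg = 559.4 mg.

559.4 mg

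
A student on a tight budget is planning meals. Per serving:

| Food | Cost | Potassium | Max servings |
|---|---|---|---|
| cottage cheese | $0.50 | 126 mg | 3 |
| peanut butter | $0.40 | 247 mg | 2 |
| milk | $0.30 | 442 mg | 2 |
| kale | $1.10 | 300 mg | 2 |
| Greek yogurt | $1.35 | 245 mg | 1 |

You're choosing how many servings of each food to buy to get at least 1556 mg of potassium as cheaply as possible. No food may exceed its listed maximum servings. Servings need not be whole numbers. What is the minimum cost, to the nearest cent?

$2.05

Cost per mg of potassium: milk $0.0007, peanut butter $0.0016, kale $0.0037, cottage cheese $0.0040, Greek yogurt $0.0055.
Take 2 servings of milk: +884.0 mg potassium for $0.60 (total $0.60, still need 672.0 mg).
Take 2 servings of peanut butter: +494.0 mg potassium for $0.80 (total $1.40, still need 178.0 mg).
Take 0.5933 servings of kale: +178.0 mg potassium for $0.65 (total $2.05, still need 0.0 mg).
Filling from the cheapest source first is optimal under one linear minimum: $2.05.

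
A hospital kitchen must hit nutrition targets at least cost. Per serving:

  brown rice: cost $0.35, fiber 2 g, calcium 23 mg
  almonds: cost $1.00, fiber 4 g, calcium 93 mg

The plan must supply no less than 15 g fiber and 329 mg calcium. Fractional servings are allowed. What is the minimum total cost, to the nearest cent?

$3.62

Compare the cost at each extreme point of the feasible region.
brown rice only: max(15/2, 329/23) = 14.3 servings → $5.01.
almonds only: max(15/4, 329/93) = 3.75 servings → $3.75.
brown rice + almonds with both tight: 0.8404 servings and 3.33 servings → $3.62.
So the least-cost plan costs $3.62.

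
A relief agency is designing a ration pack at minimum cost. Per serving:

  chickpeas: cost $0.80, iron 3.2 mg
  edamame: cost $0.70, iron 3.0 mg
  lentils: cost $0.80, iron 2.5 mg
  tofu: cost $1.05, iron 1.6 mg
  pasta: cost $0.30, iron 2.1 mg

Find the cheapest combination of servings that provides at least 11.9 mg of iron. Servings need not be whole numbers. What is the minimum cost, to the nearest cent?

$1.70

Cost per mg of iron: pasta $0.1429, edamame $0.2333, chickpeas $0.2500, lentils $0.3200, tofu $0.6562.
With no serving limits, use only pasta: 11.9 mg / 2.1 mg = 5.667 servings × $0.30 = $1.70.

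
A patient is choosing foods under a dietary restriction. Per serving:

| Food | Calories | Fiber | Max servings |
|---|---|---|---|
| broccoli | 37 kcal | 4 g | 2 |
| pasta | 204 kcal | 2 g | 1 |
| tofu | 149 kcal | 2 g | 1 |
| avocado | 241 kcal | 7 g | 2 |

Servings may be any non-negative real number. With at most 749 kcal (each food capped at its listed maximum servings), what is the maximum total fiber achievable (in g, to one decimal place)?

Fiber per kcal: broccoli 0.1081, avocado 0.02905, tofu 0.01342, pasta 0.009804.
Take 2 servings of broccoli: uses 74 kcal, +8.0 g fiber (running total 8.0 g).
Take 2 servings of avocado: uses 482 kcal, +14.0 g fiber (running total 22.0 g).
Take 1 serving of tofu: uses 149 kcal, +2.0 g fiber (running total 24.0 g).
Take 0.2157 servings of pasta: uses 44 kcal, +0.4 g fiber (running total 24.4 g).
Filling greedily by fiber-per-kcal is optimal for one linear limit, giving 24.4 g.

24.4 g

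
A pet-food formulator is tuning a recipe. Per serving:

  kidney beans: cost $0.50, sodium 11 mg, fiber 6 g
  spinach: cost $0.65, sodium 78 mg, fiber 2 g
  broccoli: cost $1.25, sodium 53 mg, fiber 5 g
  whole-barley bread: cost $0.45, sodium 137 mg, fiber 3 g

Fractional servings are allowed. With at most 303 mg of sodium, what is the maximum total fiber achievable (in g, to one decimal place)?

165.3 g

Fiber per mg sodium: kidney beans 0.5455, broccoli 0.09434, spinach 0.02564, whole-barley bread 0.0219.
With no serving limits, spend the whole sodium allowance on kidney beans: 303 mg / 11 mg × 6 g = 165.3 g.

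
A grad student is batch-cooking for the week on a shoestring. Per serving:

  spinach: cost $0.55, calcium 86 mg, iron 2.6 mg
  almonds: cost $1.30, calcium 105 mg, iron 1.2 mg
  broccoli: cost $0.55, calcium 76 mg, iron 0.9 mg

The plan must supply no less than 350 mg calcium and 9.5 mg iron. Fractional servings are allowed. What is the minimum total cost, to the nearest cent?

$2.24

For a min-cost LP with two ≥-constraints, a basic feasible solution has at most two positive variables.
spinach only: max(350/86, 9.5/2.6) = 4.07 servings → $2.24.
almonds only: max(350/105, 9.5/1.2) = 7.917 servings → $10.29.
broccoli only: max(350/76, 9.5/0.9) = 10.56 servings → $5.81.
spinach + almonds with both tight: 3.401 servings and 0.5477 servings → $2.58.
spinach + broccoli with both tight: 3.386 servings and 0.7737 servings → $2.29.
almonds + broccoli: the both-tight solution has a negative serving — not a feasible corner.
So the least-cost plan costs $2.24.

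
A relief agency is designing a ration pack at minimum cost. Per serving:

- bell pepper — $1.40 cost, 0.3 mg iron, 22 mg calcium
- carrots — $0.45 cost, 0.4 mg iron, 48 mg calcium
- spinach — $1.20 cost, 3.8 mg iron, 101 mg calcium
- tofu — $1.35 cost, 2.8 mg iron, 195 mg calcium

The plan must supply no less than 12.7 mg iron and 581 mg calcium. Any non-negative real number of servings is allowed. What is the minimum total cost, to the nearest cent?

bell pepper only: max(12.7/0.3, 581/22) = 42.33 servings → $59.27.
carrots only: max(12.7/0.4, 581/48) = 31.75 servings → $14.29.
spinach only: max(12.7/3.8, 581/101) = 5.752 servings → $6.90.
tofu only: max(12.7/2.8, 581/195) = 4.536 servings → $6.12.
bell pepper + carrots with both targets exact would need a negative amount; discard.
bell pepper + spinach with both tight: 17.36 servings and 1.972 servings → $26.67.
bell pepper + tofu with both targets exact would need a negative amount; discard.
carrots + spinach with both tight: 6.515 servings and 2.656 servings → $6.12.
carrots + tofu: the both-tight solution has a negative serving — not a feasible corner.
spinach + tofu with both tight: 1.854 servings and 2.019 servings → $4.95.
So the least-cost plan costs $4.95.

$4.95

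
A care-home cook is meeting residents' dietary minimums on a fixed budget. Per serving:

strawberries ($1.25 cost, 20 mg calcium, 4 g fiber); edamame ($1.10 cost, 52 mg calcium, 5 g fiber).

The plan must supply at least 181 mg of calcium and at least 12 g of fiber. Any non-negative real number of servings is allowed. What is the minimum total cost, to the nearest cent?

$3.83

strawberries only: max(181/20, 12/4) = 9.05 servings → $11.31.
edamame only: max(181/52, 12/5) = 3.481 servings → $3.83.
strawberries + edamame: intersection lies outside the first quadrant.
The minimum over all feasible corners is $3.83.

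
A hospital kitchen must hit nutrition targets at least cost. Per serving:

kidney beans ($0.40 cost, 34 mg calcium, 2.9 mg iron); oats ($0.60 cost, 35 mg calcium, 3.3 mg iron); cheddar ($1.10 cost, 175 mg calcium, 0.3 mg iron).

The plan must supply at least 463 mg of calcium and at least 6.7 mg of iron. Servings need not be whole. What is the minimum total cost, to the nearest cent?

kidney beans only: max(463/34, 6.7/2.9) = 13.62 servings → $5.45.
oats only: max(463/35, 6.7/3.3) = 13.23 servings → $7.94.
cheddar only: max(463/175, 6.7/0.3) = 22.33 servings → $24.57.
kidney beans + oats: the both-tight solution has a negative serving — not a feasible corner.
kidney beans + cheddar with both tight: 2.078 servings and 2.242 servings → $3.30.
oats + cheddar with both tight: 1.823 servings and 2.281 servings → $3.60.
So the least-cost plan costs $3.30.

$3.30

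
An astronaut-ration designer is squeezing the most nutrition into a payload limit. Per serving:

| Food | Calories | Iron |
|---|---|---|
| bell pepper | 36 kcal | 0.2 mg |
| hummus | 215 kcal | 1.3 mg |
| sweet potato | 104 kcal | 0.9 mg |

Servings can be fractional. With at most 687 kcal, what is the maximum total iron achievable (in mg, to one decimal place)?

Iron per kcal: sweet potato 0.008654, hummus 0.006047, bell pepper 0.005556.
With no serving limits, spend the whole calories allowance on sweet potato: 687 kcal / 104 kcal × 0.9 mg = 5.9 mg.

5.9 mg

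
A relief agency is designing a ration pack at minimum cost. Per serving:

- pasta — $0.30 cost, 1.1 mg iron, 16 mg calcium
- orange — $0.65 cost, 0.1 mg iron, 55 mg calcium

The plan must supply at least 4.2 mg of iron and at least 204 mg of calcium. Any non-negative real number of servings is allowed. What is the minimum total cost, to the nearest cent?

$2.81

pasta only: max(4.2/1.1, 204/16) = 12.75 servings → $3.83.
orange only: max(4.2/0.1, 204/55) = 42 servings → $27.30.
pasta + orange with both tight: 3.576 servings and 2.669 servings → $2.81.
Cheapest feasible corner: $2.81.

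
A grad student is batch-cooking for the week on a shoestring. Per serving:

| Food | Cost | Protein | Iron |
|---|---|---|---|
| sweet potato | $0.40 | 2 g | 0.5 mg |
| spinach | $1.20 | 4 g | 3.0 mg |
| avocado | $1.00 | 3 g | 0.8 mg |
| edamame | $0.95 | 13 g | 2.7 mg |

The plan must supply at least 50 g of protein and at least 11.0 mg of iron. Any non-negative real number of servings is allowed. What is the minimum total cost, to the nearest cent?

Compare the cost at each extreme point of the feasible region.
sweet potato only: max(50/2, 11.0/0.5) = 25 servings → $10.00.
spinach only: max(50/4, 11.0/3.0) = 12.5 servings → $15.00.
avocado only: max(50/3, 11.0/0.8) = 16.67 servings → $16.67.
edamame only: max(50/13, 11.0/2.7) = 4.074 servings → $3.87.
sweet potato + spinach: intersection lies outside the first quadrant.
sweet potato + avocado with both targets exact would need a negative amount; discard.
sweet potato + edamame with both tight: 7.273 servings and 2.727 servings → $5.50.
spinach + avocado: the both-tight solution has a negative serving — not a feasible corner.
spinach + edamame with both tight: 0.2837 servings and 3.759 servings → $3.91.
avocado + edamame with both tight: 3.478 servings and 3.043 servings → $6.37.
Cheapest feasible corner: $3.87.

$3.87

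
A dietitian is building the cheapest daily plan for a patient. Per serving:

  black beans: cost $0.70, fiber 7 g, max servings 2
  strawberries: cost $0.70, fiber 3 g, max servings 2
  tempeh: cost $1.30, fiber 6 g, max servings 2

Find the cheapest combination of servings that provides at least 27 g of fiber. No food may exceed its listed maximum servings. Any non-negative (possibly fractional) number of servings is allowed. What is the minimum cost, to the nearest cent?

Cost per g of fiber: black beans $0.1000, tempeh $0.2167, strawberries $0.2333.
Take 2 servings of black beans: +14.0 g fiber for $1.40 (total $1.40, still need 13.0 g).
Take 2 servings of tempeh: +12.0 g fiber for $2.60 (total $4.00, still need 1.0 g).
Take 0.3333 servings of strawberries: +1.0 g fiber for $0.23 (total $4.23, still need 0.0 g).
Greedy by cheapest-per-g is optimal for a single linear constraint, so the minimum cost is $4.23.

$4.23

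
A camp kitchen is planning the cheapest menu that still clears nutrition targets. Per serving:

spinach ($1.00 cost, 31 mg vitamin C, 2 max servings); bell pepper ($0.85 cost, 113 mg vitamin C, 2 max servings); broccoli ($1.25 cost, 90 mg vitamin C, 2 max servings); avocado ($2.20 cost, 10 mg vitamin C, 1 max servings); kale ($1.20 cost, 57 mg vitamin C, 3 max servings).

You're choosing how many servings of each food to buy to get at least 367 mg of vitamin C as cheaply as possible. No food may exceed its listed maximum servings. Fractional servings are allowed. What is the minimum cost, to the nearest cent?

Cost per mg of vitamin C: bell pepper $0.0075, broccoli $0.0139, kale $0.0211, spinach $0.0323, avocado $0.2200.
Take 2 servings of bell pepper: +226.0 mg vitamin C for $1.70 (total $1.70, still need 141.0 mg).
Take 1.567 servings of broccoli: +141.0 mg vitamin C for $1.96 (total $3.66, still need 0.0 mg).
Greedy by cheapest-per-mg is optimal for a single linear constraint, so the minimum cost is $3.66.

$3.66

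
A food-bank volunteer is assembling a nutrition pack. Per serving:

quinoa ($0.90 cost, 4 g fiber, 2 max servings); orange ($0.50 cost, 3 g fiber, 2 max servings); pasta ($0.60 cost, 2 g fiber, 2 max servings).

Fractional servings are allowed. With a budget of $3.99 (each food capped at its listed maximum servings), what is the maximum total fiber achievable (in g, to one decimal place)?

Fiber per dollar: orange 6, quinoa 4.444, pasta 3.333.
Take 2 servings of orange: spends $1.00, +6.0 g fiber (running total 6.0 g).
Take 2 servings of quinoa: spends $1.80, +8.0 g fiber (running total 14.0 g).
Take 1.983 servings of pasta: spends $1.19, +4.0 g fiber (running total 18.0 g).
Filling greedily by fiber-per-dollar is optimal for one linear limit, giving 18.0 g.

18.0 g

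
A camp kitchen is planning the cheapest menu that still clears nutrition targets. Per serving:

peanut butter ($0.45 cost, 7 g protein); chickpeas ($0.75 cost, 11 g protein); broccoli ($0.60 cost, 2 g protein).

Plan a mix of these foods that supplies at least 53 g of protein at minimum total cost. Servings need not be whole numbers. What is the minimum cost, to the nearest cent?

$3.41

Cost per g of protein: peanut butter $0.0643, chickpeas $0.0682, broccoli $0.3000.
With no serving limits, use only peanut butter: 53 g / 7 g = 7.571 servings × $0.45 = $3.41.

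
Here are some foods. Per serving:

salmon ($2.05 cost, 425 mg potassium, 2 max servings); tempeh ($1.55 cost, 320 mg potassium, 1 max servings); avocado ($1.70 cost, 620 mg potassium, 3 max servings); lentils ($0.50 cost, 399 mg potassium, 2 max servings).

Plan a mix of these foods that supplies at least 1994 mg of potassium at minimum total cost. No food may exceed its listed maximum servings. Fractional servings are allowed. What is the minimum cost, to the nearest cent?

$4.28

Cost per mg of potassium: lentils $0.0013, avocado $0.0027, salmon $0.0048, tempeh $0.0048.
Take 2 servings of lentils: +798.0 mg potassium for $1.00 (total $1.00, still need 1196.0 mg).
Take 1.929 servings of avocado: +1196.0 mg potassium for $3.28 (total $4.28, still need 0.0 mg).
Greedy by cheapest-per-mg is optimal for a single linear constraint, so the minimum cost is $4.28.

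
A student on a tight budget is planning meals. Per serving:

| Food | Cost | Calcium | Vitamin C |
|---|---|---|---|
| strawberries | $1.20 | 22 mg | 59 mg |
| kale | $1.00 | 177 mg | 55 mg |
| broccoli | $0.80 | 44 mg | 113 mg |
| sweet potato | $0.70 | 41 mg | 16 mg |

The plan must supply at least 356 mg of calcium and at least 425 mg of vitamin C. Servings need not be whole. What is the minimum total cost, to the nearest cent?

Two binding constraints pin down two serving amounts, so the optimal mix uses at most two foods. The candidates are each food alone (scaled to the tighter of calcium/vitamin C) and each pair with both constraints tight.
strawberries only: max(356/22, 425/59) = 16.18 servings → $19.42.
kale only: max(356/177, 425/55) = 7.727 servings → $7.73.
broccoli only: max(356/44, 425/113) = 8.091 servings → $6.47.
sweet potato only: max(356/41, 425/16) = 26.56 servings → $18.59.
strawberries + kale with both tight: 6.027 servings and 1.262 servings → $8.49.
strawberries + broccoli: the both-tight solution has a negative serving — not a feasible corner.
strawberries + sweet potato with both tight: 5.674 servings and 5.638 servings → $10.76.
kale + broccoli with both tight: 1.225 servings and 3.165 servings → $3.76.
kale + sweet potato with both targets exact would need a negative amount; discard.
broccoli + sweet potato with both tight: 2.985 servings and 5.479 servings → $6.22.
So the least-cost plan costs $3.76.

$3.76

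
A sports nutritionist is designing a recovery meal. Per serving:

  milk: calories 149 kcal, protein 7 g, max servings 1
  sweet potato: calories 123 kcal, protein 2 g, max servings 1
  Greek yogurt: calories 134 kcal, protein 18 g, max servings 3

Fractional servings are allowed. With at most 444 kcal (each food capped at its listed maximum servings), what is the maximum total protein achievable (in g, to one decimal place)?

Protein per kcal: Greek yogurt 0.1343, milk 0.04698, sweet potato 0.01626.
Take 3 servings of Greek yogurt: uses 402 kcal, +54.0 g protein (running total 54.0 g).
Take 0.2819 servings of milk: uses 42 kcal, +2.0 g protein (running total 56.0 g).
Filling greedily by protein-per-kcal is optimal for one linear limit, giving 56.0 g.

56.0 g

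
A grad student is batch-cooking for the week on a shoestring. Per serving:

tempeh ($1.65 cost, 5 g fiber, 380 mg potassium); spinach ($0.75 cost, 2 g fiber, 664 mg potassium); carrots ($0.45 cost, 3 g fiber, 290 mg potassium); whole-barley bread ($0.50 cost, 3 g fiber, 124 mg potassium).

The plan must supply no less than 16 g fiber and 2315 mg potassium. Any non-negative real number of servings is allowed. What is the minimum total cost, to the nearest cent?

A basic optimal solution has at most two foods positive. Try each food alone and each pair with both targets met exactly.
tempeh only: max(16/5, 2315/380) = 6.092 servings → $10.05.
spinach only: max(16/2, 2315/664) = 8 servings → $6.00.
carrots only: max(16/3, 2315/290) = 7.983 servings → $3.59.
whole-barley bread only: max(16/3, 2315/124) = 18.67 servings → $9.33.
tempeh + spinach with both tight: 2.341 servings and 2.146 servings → $5.47.
tempeh + carrots with both targets exact would need a negative amount; discard.
tempeh + whole-barley bread: intersection lies outside the first quadrant.
spinach + carrots with both tight: 1.632 servings and 4.245 servings → $3.13.
spinach + whole-barley bread with both tight: 2.845 servings and 3.437 servings → $3.85.
carrots + whole-barley bread with both targets exact would need a negative amount; discard.
The minimum over all feasible corners is $3.13.

$3.13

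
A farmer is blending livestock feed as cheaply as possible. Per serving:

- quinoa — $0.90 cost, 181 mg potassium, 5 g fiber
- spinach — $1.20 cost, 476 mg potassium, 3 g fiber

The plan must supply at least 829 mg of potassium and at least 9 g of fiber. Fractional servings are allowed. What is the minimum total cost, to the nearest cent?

$2.52

With two linear requirements the optimum uses one or two foods; enumerate the corners.
quinoa only: max(829/181, 9/5) = 4.58 servings → $4.12.
spinach only: max(829/476, 9/3) = 3 servings → $3.60.
quinoa + spinach with both tight: 0.9782 servings and 1.37 servings → $2.52.
So the least-cost plan costs $2.52.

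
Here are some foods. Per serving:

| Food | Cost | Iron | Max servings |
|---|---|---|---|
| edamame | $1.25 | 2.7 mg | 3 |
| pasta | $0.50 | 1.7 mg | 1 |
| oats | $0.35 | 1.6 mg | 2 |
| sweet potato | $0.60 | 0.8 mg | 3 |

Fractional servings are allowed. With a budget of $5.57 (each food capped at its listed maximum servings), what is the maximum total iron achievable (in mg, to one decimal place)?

13.8 mg

Iron per dollar: oats 4.571, pasta 3.4, edamame 2.16, sweet potato 1.333.
Take 2 servings of oats: spends $0.70, +3.2 mg iron (running total 3.2 mg).
Take 1 serving of pasta: spends $0.50, +1.7 mg iron (running total 4.9 mg).
Take 3 servings of edamame: spends $3.75, +8.1 mg iron (running total 13.0 mg).
Take 1.033 servings of sweet potato: spends $0.62, +0.8 mg iron (running total 13.8 mg).
Filling greedily by iron-per-dollar is optimal for one linear limit, giving 13.8 mg.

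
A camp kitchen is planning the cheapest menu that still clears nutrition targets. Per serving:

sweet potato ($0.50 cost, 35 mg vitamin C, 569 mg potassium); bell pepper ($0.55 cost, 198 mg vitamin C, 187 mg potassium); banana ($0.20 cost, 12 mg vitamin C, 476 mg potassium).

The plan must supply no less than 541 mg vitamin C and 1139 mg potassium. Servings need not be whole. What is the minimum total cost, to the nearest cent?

$1.73

The cheapest plan sits at a corner of the feasible region — with two constraints it uses at most two foods.
sweet potato only: max(541/35, 1139/569) = 15.46 servings → $7.73.
bell pepper only: max(541/198, 1139/187) = 6.091 servings → $3.35.
banana only: max(541/12, 1139/476) = 45.08 servings → $9.02.
sweet potato + bell pepper with both tight: 1.172 servings and 2.525 servings → $1.97.
sweet potato + banana: intersection lies outside the first quadrant.
bell pepper + banana with both tight: 2.65 servings and 1.352 servings → $1.73.
The minimum over all feasible corners is $1.73.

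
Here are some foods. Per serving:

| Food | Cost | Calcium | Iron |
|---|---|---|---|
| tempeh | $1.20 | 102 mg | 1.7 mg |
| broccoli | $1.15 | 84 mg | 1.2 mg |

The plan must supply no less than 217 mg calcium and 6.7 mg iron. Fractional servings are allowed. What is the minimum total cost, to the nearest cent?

$4.73

Minimising a linear cost over {calcium ≥ 217, iron ≥ 6.7, servings ≥ 0} — the optimum is at a vertex, using one or two foods.
tempeh only: max(217/102, 6.7/1.7) = 3.941 servings → $4.73.
broccoli only: max(217/84, 6.7/1.2) = 5.583 servings → $6.42.
tempeh + broccoli with both targets exact would need a negative amount; discard.
The minimum over all feasible corners is $4.73.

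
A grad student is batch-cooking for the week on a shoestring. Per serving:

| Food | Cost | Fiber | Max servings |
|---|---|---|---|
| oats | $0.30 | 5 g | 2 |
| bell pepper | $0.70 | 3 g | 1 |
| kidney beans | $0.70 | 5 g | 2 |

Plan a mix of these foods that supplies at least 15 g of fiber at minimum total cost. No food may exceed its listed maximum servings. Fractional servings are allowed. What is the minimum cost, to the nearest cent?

Cost per g of fiber: oats $0.0600, kidney beans $0.1400, bell pepper $0.2333.
Take 2 servings of oats: +10.0 g fiber for $0.60 (total $0.60, still need 5.0 g).
Take 1 serving of kidney beans: +5.0 g fiber for $0.70 (total $1.30, still need 0.0 g).
Greedy by cheapest-per-g is optimal for a single linear constraint, so the minimum cost is $1.30.

$1.30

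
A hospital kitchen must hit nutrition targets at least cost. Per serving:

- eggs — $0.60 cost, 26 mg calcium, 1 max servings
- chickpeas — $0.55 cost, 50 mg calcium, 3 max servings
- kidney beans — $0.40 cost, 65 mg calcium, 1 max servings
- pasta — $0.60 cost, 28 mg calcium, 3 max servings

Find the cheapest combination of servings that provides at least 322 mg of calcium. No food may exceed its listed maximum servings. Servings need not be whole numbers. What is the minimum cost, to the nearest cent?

Cost per mg of calcium: kidney beans $0.0062, chickpeas $0.0110, pasta $0.0214, eggs $0.0231.
Take 1 serving of kidney beans: +65.0 mg calcium for $0.40 (total $0.40, still need 257.0 mg).
Take 3 servings of chickpeas: +150.0 mg calcium for $1.65 (total $2.05, still need 107.0 mg).
Take 3 servings of pasta: +84.0 mg calcium for $1.80 (total $3.85, still need 23.0 mg).
Take 0.8846 servings of eggs: +23.0 mg calcium for $0.53 (total $4.38, still need 0.0 mg).
Filling from the cheapest source first is optimal under one linear minimum: $4.38.

$4.38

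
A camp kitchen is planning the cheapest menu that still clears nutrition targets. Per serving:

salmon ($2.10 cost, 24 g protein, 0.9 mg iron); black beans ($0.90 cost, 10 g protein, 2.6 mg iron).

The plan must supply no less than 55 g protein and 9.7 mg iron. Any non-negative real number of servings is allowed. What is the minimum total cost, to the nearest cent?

$4.90

salmon only: max(55/24, 9.7/0.9) = 10.78 servings → $22.63.
black beans only: max(55/10, 9.7/2.6) = 5.5 servings → $4.95.
salmon + black beans with both tight: 0.8614 servings and 3.433 servings → $4.90.
Cheapest feasible corner: $4.90.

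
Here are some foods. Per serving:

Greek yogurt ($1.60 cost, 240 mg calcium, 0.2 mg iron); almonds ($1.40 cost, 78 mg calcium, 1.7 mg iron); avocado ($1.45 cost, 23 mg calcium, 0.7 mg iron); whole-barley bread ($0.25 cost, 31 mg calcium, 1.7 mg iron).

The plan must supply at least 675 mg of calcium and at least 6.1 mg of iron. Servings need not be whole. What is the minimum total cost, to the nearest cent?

$4.64

At the optimum either one food covers both requirements or two foods hit both targets exactly; no other combination can be cheaper.
Greek yogurt only: max(675/240, 6.1/0.2) = 30.5 servings → $48.80.
almonds only: max(675/78, 6.1/1.7) = 8.654 servings → $12.12.
avocado only: max(675/23, 6.1/0.7) = 29.35 servings → $42.55.
whole-barley bread only: max(675/31, 6.1/1.7) = 21.77 servings → $5.44.
Greek yogurt + almonds with both tight: 1.712 servings and 3.387 servings → $7.48.
Greek yogurt + avocado with both tight: 2.033 servings and 8.133 servings → $15.05.
Greek yogurt + whole-barley bread with both tight: 2.385 servings and 3.308 servings → $4.64.
almonds + avocado: the both-tight solution has a negative serving — not a feasible corner.
almonds + whole-barley bread: the both-tight solution has a negative serving — not a feasible corner.
avocado + whole-barley bread with both targets exact would need a negative amount; discard.
So the least-cost plan costs $4.64.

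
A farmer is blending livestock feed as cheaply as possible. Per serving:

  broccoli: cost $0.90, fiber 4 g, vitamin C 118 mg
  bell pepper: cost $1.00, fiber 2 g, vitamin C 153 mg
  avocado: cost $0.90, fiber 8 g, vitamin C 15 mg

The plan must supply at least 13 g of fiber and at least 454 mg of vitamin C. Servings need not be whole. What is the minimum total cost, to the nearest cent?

$3.34

Check every corner: each single food scaled to meet both minima, and each pair solved so both constraints bind.
broccoli only: max(13/4, 454/118) = 3.847 servings → $3.46.
bell pepper only: max(13/2, 454/153) = 6.5 servings → $6.50.
avocado only: max(13/8, 454/15) = 30.27 servings → $27.24.
broccoli + bell pepper with both tight: 2.875 servings and 0.75 servings → $3.34.
broccoli + avocado: intersection lies outside the first quadrant.
bell pepper + avocado with both tight: 2.879 servings and 0.9054 servings → $3.69.
Cheapest feasible corner: $3.34.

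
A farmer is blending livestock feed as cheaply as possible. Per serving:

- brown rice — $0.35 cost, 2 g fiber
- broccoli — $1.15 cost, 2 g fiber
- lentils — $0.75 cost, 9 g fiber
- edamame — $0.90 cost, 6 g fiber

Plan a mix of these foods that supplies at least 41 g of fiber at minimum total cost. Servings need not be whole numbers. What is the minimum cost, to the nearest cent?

$3.42

Cost per g of fiber: lentils $0.0833, edamame $0.1500, brown rice $0.1750, broccoli $0.5750.
With no serving limits, use only lentils: 41 g / 9 g = 4.556 servings × $0.75 = $3.42.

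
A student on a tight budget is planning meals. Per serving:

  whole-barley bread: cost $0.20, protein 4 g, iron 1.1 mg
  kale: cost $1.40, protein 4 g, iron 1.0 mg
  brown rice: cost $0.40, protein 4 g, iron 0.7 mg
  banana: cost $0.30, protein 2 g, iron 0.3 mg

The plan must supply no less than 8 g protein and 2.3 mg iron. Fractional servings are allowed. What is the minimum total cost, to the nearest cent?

A basic optimal solution has at most two foods positive. Try each food alone and each pair with both targets met exactly.
whole-barley bread only: max(8/4, 2.3/1.1) = 2.091 servings → $0.42.
kale only: max(8/4, 2.3/1.0) = 2.3 servings → $3.22.
brown rice only: max(8/4, 2.3/0.7) = 3.286 servings → $1.31.
banana only: max(8/2, 2.3/0.3) = 7.667 servings → $2.30.
whole-barley bread + kale: the both-tight solution has a negative serving — not a feasible corner.
whole-barley bread + brown rice: intersection lies outside the first quadrant.
whole-barley bread + banana: intersection lies outside the first quadrant.
kale + brown rice: intersection lies outside the first quadrant.
kale + banana: intersection lies outside the first quadrant.
brown rice + banana: intersection lies outside the first quadrant.
Cheapest feasible corner: $0.42.

$0.42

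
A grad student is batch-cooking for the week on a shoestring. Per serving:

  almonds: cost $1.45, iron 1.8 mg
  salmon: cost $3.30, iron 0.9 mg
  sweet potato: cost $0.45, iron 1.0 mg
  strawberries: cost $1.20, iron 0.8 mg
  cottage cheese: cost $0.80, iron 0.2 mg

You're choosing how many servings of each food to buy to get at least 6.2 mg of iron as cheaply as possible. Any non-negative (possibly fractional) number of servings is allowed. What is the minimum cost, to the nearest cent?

Cost per mg of iron: sweet potato $0.4500, almonds $0.8056, strawberries $1.5000, salmon $3.6667, cottage cheese $4.0000.
With no serving limits, use only sweet potato: 6.2 mg / 1.0 mg = 6.2 servings × $0.45 = $2.79.

$2.79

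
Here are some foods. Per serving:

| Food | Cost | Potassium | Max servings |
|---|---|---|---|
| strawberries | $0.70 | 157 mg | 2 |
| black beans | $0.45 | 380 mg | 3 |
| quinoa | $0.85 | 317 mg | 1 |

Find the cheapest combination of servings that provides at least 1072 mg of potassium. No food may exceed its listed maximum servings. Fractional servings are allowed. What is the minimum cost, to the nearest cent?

Cost per mg of potassium: black beans $0.0012, quinoa $0.0027, strawberries $0.0045.
Take 2.821 servings of black beans: +1072.0 mg potassium for $1.27 (total $1.27, still need 0.0 mg).
Filling from the cheapest source first is optimal under one linear minimum: $1.27.

$1.27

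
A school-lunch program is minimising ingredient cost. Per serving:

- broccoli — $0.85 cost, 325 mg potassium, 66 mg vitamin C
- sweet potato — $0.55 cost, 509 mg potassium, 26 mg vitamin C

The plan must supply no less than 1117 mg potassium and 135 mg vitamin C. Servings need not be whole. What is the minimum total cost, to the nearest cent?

Compare the cost at each extreme point of the feasible region.
broccoli only: max(1117/325, 135/66) = 3.437 servings → $2.92.
sweet potato only: max(1117/509, 135/26) = 5.192 servings → $2.86.
broccoli + sweet potato with both tight: 1.578 servings and 1.187 servings → $1.99.
Cheapest feasible corner: $1.99.

$1.99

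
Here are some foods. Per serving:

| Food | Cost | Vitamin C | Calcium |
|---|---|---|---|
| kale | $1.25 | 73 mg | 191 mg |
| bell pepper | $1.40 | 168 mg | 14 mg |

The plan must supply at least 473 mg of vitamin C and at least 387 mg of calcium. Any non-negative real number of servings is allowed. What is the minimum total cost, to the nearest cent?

A basic optimal solution has at most two foods positive. Try each food alone and each pair with both targets met exactly.
kale only: max(473/73, 387/191) = 6.479 servings → $8.10.
bell pepper only: max(473/168, 387/14) = 27.64 servings → $38.70.
kale + bell pepper with both tight: 1.88 servings and 1.999 servings → $5.15.
So the least-cost plan costs $5.15.

$5.15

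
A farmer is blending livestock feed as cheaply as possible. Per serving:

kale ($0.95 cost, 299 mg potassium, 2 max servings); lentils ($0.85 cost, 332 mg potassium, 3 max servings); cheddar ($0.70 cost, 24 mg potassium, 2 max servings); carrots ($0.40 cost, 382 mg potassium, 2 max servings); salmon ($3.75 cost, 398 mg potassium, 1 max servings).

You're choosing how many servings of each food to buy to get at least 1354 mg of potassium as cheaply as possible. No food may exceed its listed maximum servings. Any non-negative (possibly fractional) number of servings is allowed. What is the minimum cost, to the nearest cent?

Cost per mg of potassium: carrots $0.0010, lentils $0.0026, kale $0.0032, salmon $0.0094, cheddar $0.0292.
Take 2 servings of carrots: +764.0 mg potassium for $0.80 (total $0.80, still need 590.0 mg).
Take 1.777 servings of lentils: +590.0 mg potassium for $1.51 (total $2.31, still need 0.0 mg).
Greedy by cheapest-per-mg is optimal for a single linear constraint, so the minimum cost is $2.31.

$2.31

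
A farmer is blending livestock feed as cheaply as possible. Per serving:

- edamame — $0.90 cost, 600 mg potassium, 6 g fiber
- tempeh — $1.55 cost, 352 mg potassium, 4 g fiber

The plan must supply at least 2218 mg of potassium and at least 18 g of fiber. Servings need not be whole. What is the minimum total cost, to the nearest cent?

$3.33

Two binding constraints pin down two serving amounts, so the optimal mix uses at most two foods. The candidates are each food alone (scaled to the tighter of potassium/fiber) and each pair with both constraints tight.
edamame only: max(2218/600, 18/6) = 3.697 servings → $3.33.
tempeh only: max(2218/352, 18/4) = 6.301 servings → $9.77.
edamame + tempeh with both targets exact would need a negative amount; discard.
The minimum over all feasible corners is $3.33.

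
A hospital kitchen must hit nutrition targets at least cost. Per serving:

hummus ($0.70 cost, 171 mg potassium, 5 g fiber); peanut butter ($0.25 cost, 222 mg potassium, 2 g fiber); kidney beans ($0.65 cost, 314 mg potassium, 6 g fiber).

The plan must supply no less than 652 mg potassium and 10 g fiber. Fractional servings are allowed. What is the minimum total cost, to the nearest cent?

Two binding constraints pin down two serving amounts, so the optimal mix uses at most two foods. The candidates are each food alone (scaled to the tighter of potassium/fiber) and each pair with both constraints tight.
hummus only: max(652/171, 10/5) = 3.813 servings → $2.67.
peanut butter only: max(652/222, 10/2) = 5 servings → $1.25.
kidney beans only: max(652/314, 10/6) = 2.076 servings → $1.35.
hummus + peanut butter with both tight: 1.193 servings and 2.018 servings → $1.34.
hummus + kidney beans with both targets exact would need a negative amount; discard.
peanut butter + kidney beans with both tight: 1.097 servings and 1.301 servings → $1.12.
Cheapest feasible corner: $1.12.

$1.12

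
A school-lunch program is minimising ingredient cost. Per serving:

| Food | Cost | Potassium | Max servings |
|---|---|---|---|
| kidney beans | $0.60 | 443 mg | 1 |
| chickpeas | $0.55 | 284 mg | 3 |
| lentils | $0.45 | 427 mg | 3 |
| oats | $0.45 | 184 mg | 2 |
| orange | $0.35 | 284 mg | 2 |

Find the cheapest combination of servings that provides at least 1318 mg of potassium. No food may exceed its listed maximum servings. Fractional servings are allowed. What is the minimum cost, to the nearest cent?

$1.40

Cost per mg of potassium: lentils $0.0011, orange $0.0012, kidney beans $0.0014, chickpeas $0.0019, oats $0.0024.
Take 3 servings of lentils: +1281.0 mg potassium for $1.35 (total $1.35, still need 37.0 mg).
Take 0.1303 servings of orange: +37.0 mg potassium for $0.05 (total $1.40, still need 0.0 mg).
Greedy by cheapest-per-mg is optimal for a single linear constraint, so the minimum cost is $1.40.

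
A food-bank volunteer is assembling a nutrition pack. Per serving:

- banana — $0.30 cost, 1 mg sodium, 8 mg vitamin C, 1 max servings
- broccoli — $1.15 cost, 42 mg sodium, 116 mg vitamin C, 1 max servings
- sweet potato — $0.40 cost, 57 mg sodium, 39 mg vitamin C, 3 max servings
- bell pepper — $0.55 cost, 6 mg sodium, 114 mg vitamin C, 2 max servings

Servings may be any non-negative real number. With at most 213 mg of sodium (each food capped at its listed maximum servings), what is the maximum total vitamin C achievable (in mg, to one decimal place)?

460.1 mg

Vitamin C per mg sodium: bell pepper 19, banana 8, broccoli 2.762, sweet potato 0.6842.
Take 2 servings of bell pepper: uses 12 mg sodium, +228.0 mg vitamin C (running total 228.0 mg).
Take 1 serving of banana: uses 1 mg sodium, +8.0 mg vitamin C (running total 236.0 mg).
Take 1 serving of broccoli: uses 42 mg sodium, +116.0 mg vitamin C (running total 352.0 mg).
Take 2.772 servings of sweet potato: uses 158 mg sodium, +108.1 mg vitamin C (running total 460.1 mg).
Filling greedily by vitamin C-per-mg sodium is optimal for one linear limit, giving 460.1 mg.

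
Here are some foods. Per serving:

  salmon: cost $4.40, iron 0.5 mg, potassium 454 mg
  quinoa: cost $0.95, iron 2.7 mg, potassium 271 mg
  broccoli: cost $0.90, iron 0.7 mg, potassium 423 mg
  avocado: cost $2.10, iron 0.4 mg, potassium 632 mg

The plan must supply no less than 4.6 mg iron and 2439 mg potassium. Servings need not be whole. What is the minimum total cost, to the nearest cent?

At the optimum either one food covers both requirements or two foods hit both targets exactly; no other combination can be cheaper.
salmon only: max(4.6/0.5, 2439/454) = 9.2 servings → $40.48.
quinoa only: max(4.6/2.7, 2439/271) = 9 servings → $8.55.
broccoli only: max(4.6/0.7, 2439/423) = 6.571 servings → $5.91.
avocado only: max(4.6/0.4, 2439/632) = 11.5 servings → $24.15.
salmon + quinoa with both tight: 4.897 servings and 0.7969 servings → $22.30.
salmon + broccoli: the both-tight solution has a negative serving — not a feasible corner.
salmon + avocado: intersection lies outside the first quadrant.
quinoa + broccoli with both tight: 0.2504 servings and 5.606 servings → $5.28.
quinoa + avocado with both tight: 1.209 servings and 3.341 servings → $8.16.
broccoli + avocado: the both-tight solution has a negative serving — not a feasible corner.
The minimum over all feasible corners is $5.28.

$5.28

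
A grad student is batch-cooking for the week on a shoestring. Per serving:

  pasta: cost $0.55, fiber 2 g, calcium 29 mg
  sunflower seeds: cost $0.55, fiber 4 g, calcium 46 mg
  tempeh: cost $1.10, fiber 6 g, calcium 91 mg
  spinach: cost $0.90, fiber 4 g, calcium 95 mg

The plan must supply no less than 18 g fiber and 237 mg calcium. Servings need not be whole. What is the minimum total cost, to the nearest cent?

$2.69

pasta only: max(18/2, 237/29) = 9 servings → $4.95.
sunflower seeds only: max(18/4, 237/46) = 5.152 servings → $2.83.
tempeh only: max(18/6, 237/91) = 3 servings → $3.30.
spinach only: max(18/4, 237/95) = 4.5 servings → $4.05.
pasta + sunflower seeds with both tight: 5 servings and 2 servings → $3.85.
pasta + tempeh: intersection lies outside the first quadrant.
pasta + spinach: the both-tight solution has a negative serving — not a feasible corner.
sunflower seeds + tempeh with both tight: 2.455 servings and 1.364 servings → $2.85.
sunflower seeds + spinach with both tight: 3.888 servings and 0.6122 servings → $2.69.
tempeh + spinach with both targets exact would need a negative amount; discard.
Cheapest feasible corner: $2.69.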